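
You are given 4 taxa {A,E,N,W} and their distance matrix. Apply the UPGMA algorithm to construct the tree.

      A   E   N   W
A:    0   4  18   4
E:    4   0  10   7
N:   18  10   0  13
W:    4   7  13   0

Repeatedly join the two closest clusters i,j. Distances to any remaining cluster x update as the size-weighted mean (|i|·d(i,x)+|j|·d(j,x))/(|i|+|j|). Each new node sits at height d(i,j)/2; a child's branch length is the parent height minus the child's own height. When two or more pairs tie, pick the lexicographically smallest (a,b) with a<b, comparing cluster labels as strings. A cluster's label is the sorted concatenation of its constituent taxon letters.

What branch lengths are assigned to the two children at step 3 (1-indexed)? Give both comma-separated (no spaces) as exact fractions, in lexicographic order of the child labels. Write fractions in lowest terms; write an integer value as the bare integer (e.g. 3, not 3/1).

49/12,41/6

1. join A+E (d=4) ⇒ AE; edges |A|=2, |E|=2
  updated: d(AE,N)=14, d(AE,W)=11/2
2. join AE+W (d=11/2) ⇒ AEW; edges |AE|=3/4, |W|=11/4
  updated: d(AEW,N)=41/3
3. join AEW+N (d=41/3) ⇒ AENW; edges |AEW|=49/12, |N|=41/6
final tree: (((A:2,E:2):3/4,W:11/4):49/12,N:41/6)
total length: 221/12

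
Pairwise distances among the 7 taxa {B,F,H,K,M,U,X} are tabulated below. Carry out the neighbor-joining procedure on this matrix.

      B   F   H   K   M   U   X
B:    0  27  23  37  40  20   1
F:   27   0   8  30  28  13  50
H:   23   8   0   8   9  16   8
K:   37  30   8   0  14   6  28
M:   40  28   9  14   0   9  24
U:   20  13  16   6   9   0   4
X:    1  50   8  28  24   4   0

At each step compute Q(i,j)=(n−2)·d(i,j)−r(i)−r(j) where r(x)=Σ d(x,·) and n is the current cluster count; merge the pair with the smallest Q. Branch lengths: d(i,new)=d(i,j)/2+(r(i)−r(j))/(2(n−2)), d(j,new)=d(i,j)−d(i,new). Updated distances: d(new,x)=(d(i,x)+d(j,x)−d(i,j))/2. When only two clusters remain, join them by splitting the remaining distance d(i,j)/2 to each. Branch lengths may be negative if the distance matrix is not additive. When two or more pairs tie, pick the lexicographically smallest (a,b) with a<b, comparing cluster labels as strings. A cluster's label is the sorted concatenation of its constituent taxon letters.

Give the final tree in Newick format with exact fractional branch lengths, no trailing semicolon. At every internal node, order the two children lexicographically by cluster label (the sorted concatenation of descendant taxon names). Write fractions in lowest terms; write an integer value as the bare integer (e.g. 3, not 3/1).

iteration 1: select B,X (d=1, Q=-258); attach at lengths (19/5, -14/5); label the merged cluster BX
  updated: d(BX,F)=38, d(BX,H)=15, d(BX,K)=32, d(BX,M)=63/2, d(BX,U)=23/2
iteration 2: select F,H (d=8, Q=-141); attach at lengths (93/8, -29/8); label the merged cluster FH
  updated: d(BX,FH)=45/2, d(FH,K)=15, d(FH,M)=29/2, d(FH,U)=21/2
iteration 3: select BX,U (d=23/2, Q=-100); attach at lengths (95/6, -13/3); label the merged cluster BUX
  updated: d(BUX,FH)=43/4, d(BUX,K)=53/4, d(BUX,M)=29/2
iteration 4: select BUX,FH (d=43/4, Q=-229/4); attach at lengths (79/16, 93/16); label the merged cluster BFHUX
  updated: d(BFHUX,K)=35/4, d(BFHUX,M)=73/8
iteration 5: select BFHUX,K (d=35/4, Q=-255/8); attach at lengths (31/16, 109/16); label the merged cluster BFHKUX
  updated: d(BFHKUX,M)=115/16
iteration 6: select BFHKUX,M (d=115/16); attach at lengths (115/32, 115/32); label the merged cluster BFHKMUX
final tree: (((((B:19/5,X:-14/5):95/6,U:-13/3):79/16,(F:93/8,H:-29/8):93/16):31/16,K:109/16):115/32,M:115/32)
total length: 755/16

(((((B:19/5,X:-14/5):95/6,U:-13/3):79/16,(F:93/8,H:-29/8):93/16):31/16,K:109/16):115/32,M:115/32)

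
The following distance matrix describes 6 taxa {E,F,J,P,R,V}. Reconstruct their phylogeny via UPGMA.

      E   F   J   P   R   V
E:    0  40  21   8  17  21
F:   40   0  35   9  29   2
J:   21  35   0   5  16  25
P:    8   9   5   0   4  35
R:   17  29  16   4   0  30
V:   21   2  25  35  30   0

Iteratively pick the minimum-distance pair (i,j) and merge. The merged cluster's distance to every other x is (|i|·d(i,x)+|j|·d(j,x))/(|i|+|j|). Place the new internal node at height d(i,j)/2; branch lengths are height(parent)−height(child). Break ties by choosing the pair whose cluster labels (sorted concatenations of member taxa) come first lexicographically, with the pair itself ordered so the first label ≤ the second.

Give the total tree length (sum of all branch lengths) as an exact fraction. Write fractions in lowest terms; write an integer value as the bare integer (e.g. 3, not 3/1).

527/12

step 1: merge (F,V) at d=2; branch lengths F→1, V→1; new cluster FV
  updated: d(E,FV)=61/2, d(FV,J)=30, d(FV,P)=22, d(FV,R)=59/2
step 2: merge (P,R) at d=4; branch lengths P→2, R→2; new cluster PR
  updated: d(E,PR)=25/2, d(FV,PR)=103/4, d(J,PR)=21/2
step 3: merge (J,PR) at d=21/2; branch lengths J→21/4, PR→13/4; new cluster JPR
  updated: d(E,JPR)=46/3, d(FV,JPR)=163/6
step 4: merge (E,JPR) at d=46/3; branch lengths E→23/3, JPR→29/12; new cluster EJPR
  updated: d(EJPR,FV)=28
step 5: merge (EJPR,FV) at d=28; branch lengths EJPR→19/3, FV→13; new cluster EFJPRV
final tree: ((E:23/3,(J:21/4,(P:2,R:2):13/4):29/12):19/3,(F:1,V:1):13)
total length: 527/12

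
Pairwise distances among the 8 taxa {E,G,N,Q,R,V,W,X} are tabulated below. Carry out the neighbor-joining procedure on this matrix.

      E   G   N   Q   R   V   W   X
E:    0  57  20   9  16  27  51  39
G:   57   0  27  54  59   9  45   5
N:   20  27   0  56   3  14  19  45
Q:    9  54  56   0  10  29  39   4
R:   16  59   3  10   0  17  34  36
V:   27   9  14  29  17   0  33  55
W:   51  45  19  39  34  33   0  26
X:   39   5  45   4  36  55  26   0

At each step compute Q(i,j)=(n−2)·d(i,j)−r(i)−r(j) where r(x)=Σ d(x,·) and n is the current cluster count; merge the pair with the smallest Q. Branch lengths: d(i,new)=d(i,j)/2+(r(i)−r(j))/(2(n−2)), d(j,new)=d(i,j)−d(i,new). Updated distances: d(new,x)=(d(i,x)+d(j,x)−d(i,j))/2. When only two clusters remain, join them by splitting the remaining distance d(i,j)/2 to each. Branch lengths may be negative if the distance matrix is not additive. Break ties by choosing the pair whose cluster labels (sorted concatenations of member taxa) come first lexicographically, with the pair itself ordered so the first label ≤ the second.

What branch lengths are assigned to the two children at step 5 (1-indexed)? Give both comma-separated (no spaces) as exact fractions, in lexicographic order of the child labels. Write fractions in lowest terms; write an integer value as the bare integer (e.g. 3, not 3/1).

137/16,119/16

step 1: merge (G,X) at d=5, Q=-436; branch lengths G→19/3, X→-4/3; new cluster GX
  updated: d(E,GX)=91/2, d(GX,N)=67/2, d(GX,Q)=53/2, d(GX,R)=45, d(GX,V)=59/2, d(GX,W)=33
step 2: merge (E,Q) at d=9, Q=-293; branch lengths E→22/5, Q→23/5; new cluster EQ
  updated: d(EQ,GX)=63/2, d(EQ,N)=67/2, d(EQ,R)=17/2, d(EQ,V)=47/2, d(EQ,W)=81/2
step 3: merge (EQ,R) at d=17/2, Q=-211; branch lengths EQ→8, R→1/2; new cluster EQR
  updated: d(EQR,GX)=34, d(EQR,N)=14, d(EQR,V)=16, d(EQR,W)=33
step 4: merge (GX,W) at d=33, Q=-149; branch lengths GX→37/2, W→29/2; new cluster GWX
  updated: d(EQR,GWX)=17, d(GWX,N)=39/4, d(GWX,V)=59/4
step 5: merge (EQR,V) at d=16, Q=-239/4; branch lengths EQR→137/16, V→119/16; new cluster EQRV
  updated: d(EQRV,GWX)=63/8, d(EQRV,N)=6
step 6: merge (EQRV,GWX) at d=63/8, Q=-189/8; branch lengths EQRV→33/16, GWX→93/16; new cluster EGQRVWX
  updated: d(EGQRVWX,N)=63/16
step 7: merge (EGQRVWX,N) at d=63/16; branch lengths EGQRVWX→63/32, N→63/32; new cluster EGNQRVWX
final tree: (((((E:22/5,Q:23/5):8,R:1/2):137/16,V:119/16):33/16,((G:19/3,X:-4/3):37/2,W:29/2):93/16):63/32,N:63/32)
total length: 1333/16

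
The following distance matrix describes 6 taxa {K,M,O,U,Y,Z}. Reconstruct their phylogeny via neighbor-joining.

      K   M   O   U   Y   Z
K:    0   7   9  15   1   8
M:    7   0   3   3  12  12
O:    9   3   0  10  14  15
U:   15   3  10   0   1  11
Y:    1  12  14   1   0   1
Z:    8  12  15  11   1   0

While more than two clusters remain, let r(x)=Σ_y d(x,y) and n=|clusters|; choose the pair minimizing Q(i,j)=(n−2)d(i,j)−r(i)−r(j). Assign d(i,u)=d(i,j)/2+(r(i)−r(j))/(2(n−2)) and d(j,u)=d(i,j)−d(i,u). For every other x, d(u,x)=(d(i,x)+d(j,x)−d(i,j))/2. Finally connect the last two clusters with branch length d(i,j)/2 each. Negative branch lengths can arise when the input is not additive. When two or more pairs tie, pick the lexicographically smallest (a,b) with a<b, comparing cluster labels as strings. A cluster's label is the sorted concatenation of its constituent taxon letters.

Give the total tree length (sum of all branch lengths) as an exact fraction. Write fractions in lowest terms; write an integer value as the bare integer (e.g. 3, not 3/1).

step 1: merge (M,O) at d=3, Q=-76; branch lengths M→-1/4, O→13/4; new cluster MO
  updated: d(K,MO)=13/2, d(MO,U)=5, d(MO,Y)=23/2, d(MO,Z)=12
step 2: merge (MO,U) at d=5, Q=-52; branch lengths MO→3, U→2; new cluster MOU
  updated: d(K,MOU)=33/4, d(MOU,Y)=15/4, d(MOU,Z)=9
step 3: merge (K,MOU) at d=33/4, Q=-87/4; branch lengths K→51/16, MOU→81/16; new cluster KMOU
  updated: d(KMOU,Y)=-7/4, d(KMOU,Z)=35/8
step 4: merge (KMOU,Y) at d=-7/4, Q=-29/8; branch lengths KMOU→13/16, Y→-41/16; new cluster KMOUY
  updated: d(KMOUY,Z)=57/16
step 5: merge (KMOUY,Z) at d=57/16; branch lengths KMOUY→57/32, Z→57/32; new cluster KMOUYZ
final tree: (((K:51/16,((M:-1/4,O:13/4):3,U:2):81/16):13/16,Y:-41/16):57/32,Z:57/32)
total length: 289/16

289/16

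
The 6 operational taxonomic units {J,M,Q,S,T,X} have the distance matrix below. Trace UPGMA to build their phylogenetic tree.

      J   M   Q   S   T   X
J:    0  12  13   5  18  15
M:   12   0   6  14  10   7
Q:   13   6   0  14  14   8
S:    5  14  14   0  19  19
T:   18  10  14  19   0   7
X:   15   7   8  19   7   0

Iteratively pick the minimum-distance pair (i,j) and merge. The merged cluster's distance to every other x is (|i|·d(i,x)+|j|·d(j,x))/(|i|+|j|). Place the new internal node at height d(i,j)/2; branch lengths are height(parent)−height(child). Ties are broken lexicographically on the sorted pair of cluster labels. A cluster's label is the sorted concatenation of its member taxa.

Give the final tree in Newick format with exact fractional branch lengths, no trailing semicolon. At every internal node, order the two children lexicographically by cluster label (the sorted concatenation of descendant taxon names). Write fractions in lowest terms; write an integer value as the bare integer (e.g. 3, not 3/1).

((J:5/2,S:5/2):21/4,((M:3,Q:3):15/8,(T:7/2,X:7/2):11/8):23/8)

1. join J+S (d=5) ⇒ JS; edges |J|=5/2, |S|=5/2
  updated: d(JS,M)=13, d(JS,Q)=27/2, d(JS,T)=37/2, d(JS,X)=17
2. join M+Q (d=6) ⇒ MQ; edges |M|=3, |Q|=3
  updated: d(JS,MQ)=53/4, d(MQ,T)=12, d(MQ,X)=15/2
3. join T+X (d=7) ⇒ TX; edges |T|=7/2, |X|=7/2
  updated: d(JS,TX)=71/4, d(MQ,TX)=39/4
4. join MQ+TX (d=39/4) ⇒ MQTX; edges |MQ|=15/8, |TX|=11/8
  updated: d(JS,MQTX)=31/2
5. join JS+MQTX (d=31/2) ⇒ JMQSTX; edges |JS|=21/4, |MQTX|=23/8
final tree: ((J:5/2,S:5/2):21/4,((M:3,Q:3):15/8,(T:7/2,X:7/2):11/8):23/8)
total length: 235/8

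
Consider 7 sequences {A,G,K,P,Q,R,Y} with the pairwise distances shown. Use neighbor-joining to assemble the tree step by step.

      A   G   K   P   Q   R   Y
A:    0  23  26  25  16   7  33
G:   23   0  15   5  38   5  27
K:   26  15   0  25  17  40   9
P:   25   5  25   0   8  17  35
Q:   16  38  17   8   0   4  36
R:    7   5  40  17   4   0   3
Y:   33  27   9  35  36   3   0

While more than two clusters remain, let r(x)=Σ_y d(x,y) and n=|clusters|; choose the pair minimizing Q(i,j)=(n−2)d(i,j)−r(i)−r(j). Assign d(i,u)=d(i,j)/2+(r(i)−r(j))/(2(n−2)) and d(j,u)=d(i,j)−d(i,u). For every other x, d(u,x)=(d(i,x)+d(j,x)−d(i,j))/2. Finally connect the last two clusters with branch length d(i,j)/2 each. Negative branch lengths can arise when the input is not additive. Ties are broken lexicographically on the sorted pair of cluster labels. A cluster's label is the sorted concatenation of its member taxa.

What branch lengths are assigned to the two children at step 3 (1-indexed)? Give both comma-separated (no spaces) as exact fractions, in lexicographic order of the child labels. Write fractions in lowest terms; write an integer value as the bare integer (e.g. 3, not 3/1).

7,23/2

iteration 1: select K,Y (d=9, Q=-230); attach at lengths (17/5, 28/5); label the merged cluster KY
  updated: d(A,KY)=25, d(G,KY)=33/2, d(KY,P)=51/2, d(KY,Q)=22, d(KY,R)=17
iteration 2: select G,P (d=5, Q=-148); attach at lengths (27/8, 13/8); label the merged cluster GP
  updated: d(A,GP)=43/2, d(GP,KY)=37/2, d(GP,Q)=41/2, d(GP,R)=17/2
iteration 3: select GP,KY (d=37/2, Q=-96); attach at lengths (7, 23/2); label the merged cluster GKPY
  updated: d(A,GKPY)=14, d(GKPY,Q)=12, d(GKPY,R)=7/2
iteration 4: select A,GKPY (d=14, Q=-77/2); attach at lengths (71/8, 41/8); label the merged cluster AGKPY
  updated: d(AGKPY,Q)=7, d(AGKPY,R)=-7/4
iteration 5: select AGKPY,Q (d=7, Q=-37/4); attach at lengths (5/8, 51/8); label the merged cluster AGKPQY
  updated: d(AGKPQY,R)=-19/8
iteration 6: select AGKPQY,R (d=-19/8); attach at lengths (-19/16, -19/16); label the merged cluster AGKPQRY
final tree: (((A:71/8,((G:27/8,P:13/8):7,(K:17/5,Y:28/5):23/2):41/8):5/8,Q:51/8):-19/16,R:-19/16)
total length: 409/8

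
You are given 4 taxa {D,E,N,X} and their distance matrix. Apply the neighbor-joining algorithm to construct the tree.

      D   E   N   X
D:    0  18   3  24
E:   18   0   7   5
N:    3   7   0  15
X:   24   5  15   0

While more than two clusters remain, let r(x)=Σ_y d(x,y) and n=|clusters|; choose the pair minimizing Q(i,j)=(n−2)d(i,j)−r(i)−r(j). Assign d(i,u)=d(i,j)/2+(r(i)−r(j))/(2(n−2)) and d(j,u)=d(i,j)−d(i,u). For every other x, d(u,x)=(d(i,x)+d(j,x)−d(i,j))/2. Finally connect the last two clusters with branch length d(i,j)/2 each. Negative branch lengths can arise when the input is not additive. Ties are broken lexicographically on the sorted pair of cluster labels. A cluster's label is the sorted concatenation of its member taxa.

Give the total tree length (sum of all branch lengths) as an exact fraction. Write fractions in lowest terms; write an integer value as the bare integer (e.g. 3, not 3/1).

20

step 1: merge (D,N) at d=3, Q=-64; branch lengths D→13/2, N→-7/2; new cluster DN
  updated: d(DN,E)=11, d(DN,X)=18
step 2: merge (DN,E) at d=11, Q=-34; branch lengths DN→12, E→-1; new cluster DEN
  updated: d(DEN,X)=6
step 3: merge (DEN,X) at d=6; branch lengths DEN→3, X→3; new cluster DENX
final tree: (((D:13/2,N:-7/2):12,E:-1):3,X:3)
total length: 20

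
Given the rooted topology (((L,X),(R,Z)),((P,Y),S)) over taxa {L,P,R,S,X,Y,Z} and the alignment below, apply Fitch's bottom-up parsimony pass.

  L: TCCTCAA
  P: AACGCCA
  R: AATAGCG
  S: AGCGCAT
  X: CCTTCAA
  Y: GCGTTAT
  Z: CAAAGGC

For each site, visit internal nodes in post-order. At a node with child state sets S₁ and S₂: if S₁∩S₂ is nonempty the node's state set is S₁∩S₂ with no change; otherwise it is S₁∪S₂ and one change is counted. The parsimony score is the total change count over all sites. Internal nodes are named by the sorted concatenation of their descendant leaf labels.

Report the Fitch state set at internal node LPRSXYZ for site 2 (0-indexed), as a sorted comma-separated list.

LX@0: {T} ∪ {C} = {C,T} (union, +1)
RZ@0: {A} ∪ {C} = {A,C} (union, +1)
LRXZ@0: {C,T} ∩ {A,C} = {C} (intersection, +0)
PY@0: {A} ∪ {G} = {A,G} (union, +1)
PSY@0: {A,G} ∩ {A} = {A} (intersection, +0)
LPRSXYZ@0: {C} ∪ {A} = {A,C} (union, +1)
LX@1: {C} ∩ {C} = {C} (intersection, +0)
RZ@1: {A} ∩ {A} = {A} (intersection, +0)
LRXZ@1: {C} ∪ {A} = {A,C} (union, +1)
PY@1: {A} ∪ {C} = {A,C} (union, +1)
PSY@1: {A,C} ∪ {G} = {A,C,G} (union, +1)
LPRSXYZ@1: {A,C} ∩ {A,C,G} = {A,C} (intersection, +0)
LX@2: {C} ∪ {T} = {C,T} (union, +1)
RZ@2: {T} ∪ {A} = {A,T} (union, +1)
LRXZ@2: {C,T} ∩ {A,T} = {T} (intersection, +0)
PY@2: {C} ∪ {G} = {C,G} (union, +1)
PSY@2: {C,G} ∩ {C} = {C} (intersection, +0)
LPRSXYZ@2: {T} ∪ {C} = {C,T} (union, +1)
LX@3: {T} ∩ {T} = {T} (intersection, +0)
RZ@3: {A} ∩ {A} = {A} (intersection, +0)
LRXZ@3: {T} ∪ {A} = {A,T} (union, +1)
PY@3: {G} ∪ {T} = {G,T} (union, +1)
PSY@3: {G,T} ∩ {G} = {G} (intersection, +0)
LPRSXYZ@3: {A,T} ∪ {G} = {A,G,T} (union, +1)
LX@4: {C} ∩ {C} = {C} (intersection, +0)
RZ@4: {G} ∩ {G} = {G} (intersection, +0)
LRXZ@4: {C} ∪ {G} = {C,G} (union, +1)
PY@4: {C} ∪ {T} = {C,T} (union, +1)
PSY@4: {C,T} ∩ {C} = {C} (intersection, +0)
LPRSXYZ@4: {C,G} ∩ {C} = {C} (intersection, +0)
LX@5: {A} ∩ {A} = {A} (intersection, +0)
RZ@5: {C} ∪ {G} = {C,G} (union, +1)
LRXZ@5: {A} ∪ {C,G} = {A,C,G} (union, +1)
PY@5: {C} ∪ {A} = {A,C} (union, +1)
PSY@5: {A,C} ∩ {A} = {A} (intersection, +0)
LPRSXYZ@5: {A,C,G} ∩ {A} = {A} (intersection, +0)
LX@6: {A} ∩ {A} = {A} (intersection, +0)
RZ@6: {G} ∪ {C} = {C,G} (union, +1)
LRXZ@6: {A} ∪ {C,G} = {A,C,G} (union, +1)
PY@6: {A} ∪ {T} = {A,T} (union, +1)
PSY@6: {A,T} ∩ {T} = {T} (intersection, +0)
LPRSXYZ@6: {A,C,G} ∪ {T} = {A,C,G,T} (union, +1)
per-site changes: [4, 3, 4, 3, 2, 3, 4]; total = 23

C,T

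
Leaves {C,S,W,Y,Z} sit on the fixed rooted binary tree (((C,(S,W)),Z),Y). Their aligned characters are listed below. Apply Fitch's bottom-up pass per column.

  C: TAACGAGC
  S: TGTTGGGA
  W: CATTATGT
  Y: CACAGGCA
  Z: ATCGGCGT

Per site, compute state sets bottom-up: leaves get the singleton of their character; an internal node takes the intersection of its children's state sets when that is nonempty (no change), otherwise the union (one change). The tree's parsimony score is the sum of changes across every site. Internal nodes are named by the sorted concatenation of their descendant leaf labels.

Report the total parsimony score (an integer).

SW@0: {T} ∪ {C} = {C,T} (union, +1)
CSW@0: {T} ∩ {C,T} = {T} (intersection, +0)
CSWZ@0: {T} ∪ {A} = {A,T} (union, +1)
CSWYZ@0: {A,T} ∪ {C} = {A,C,T} (union, +1)
SW@1: {G} ∪ {A} = {A,G} (union, +1)
CSW@1: {A} ∩ {A,G} = {A} (intersection, +0)
CSWZ@1: {A} ∪ {T} = {A,T} (union, +1)
CSWYZ@1: {A,T} ∩ {A} = {A} (intersection, +0)
SW@2: {T} ∩ {T} = {T} (intersection, +0)
CSW@2: {A} ∪ {T} = {A,T} (union, +1)
CSWZ@2: {A,T} ∪ {C} = {A,C,T} (union, +1)
CSWYZ@2: {A,C,T} ∩ {C} = {C} (intersection, +0)
SW@3: {T} ∩ {T} = {T} (intersection, +0)
CSW@3: {C} ∪ {T} = {C,T} (union, +1)
CSWZ@3: {C,T} ∪ {G} = {C,G,T} (union, +1)
CSWYZ@3: {C,G,T} ∪ {A} = {A,C,G,T} (union, +1)
SW@4: {G} ∪ {A} = {A,G} (union, +1)
CSW@4: {G} ∩ {A,G} = {G} (intersection, +0)
CSWZ@4: {G} ∩ {G} = {G} (intersection, +0)
CSWYZ@4: {G} ∩ {G} = {G} (intersection, +0)
SW@5: {G} ∪ {T} = {G,T} (union, +1)
CSW@5: {A} ∪ {G,T} = {A,G,T} (union, +1)
CSWZ@5: {A,G,T} ∪ {C} = {A,C,G,T} (union, +1)
CSWYZ@5: {A,C,G,T} ∩ {G} = {G} (intersection, +0)
SW@6: {G} ∩ {G} = {G} (intersection, +0)
CSW@6: {G} ∩ {G} = {G} (intersection, +0)
CSWZ@6: {G} ∩ {G} = {G} (intersection, +0)
CSWYZ@6: {G} ∪ {C} = {C,G} (union, +1)
SW@7: {A} ∪ {T} = {A,T} (union, +1)
CSW@7: {C} ∪ {A,T} = {A,C,T} (union, +1)
CSWZ@7: {A,C,T} ∩ {T} = {T} (intersection, +0)
CSWYZ@7: {T} ∪ {A} = {A,T} (union, +1)
per-site changes: [3, 2, 2, 3, 1, 3, 1, 3]; total = 18

18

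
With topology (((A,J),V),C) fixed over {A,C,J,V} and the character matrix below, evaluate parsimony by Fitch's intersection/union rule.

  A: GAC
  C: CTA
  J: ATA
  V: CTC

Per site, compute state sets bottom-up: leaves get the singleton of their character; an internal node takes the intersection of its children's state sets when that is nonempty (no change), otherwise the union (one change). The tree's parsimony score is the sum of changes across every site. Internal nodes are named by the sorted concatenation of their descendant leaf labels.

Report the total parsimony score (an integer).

5

AJ@0: {G} ∪ {A} = {A,G} (union, +1)
AJV@0: {A,G} ∪ {C} = {A,C,G} (union, +1)
ACJV@0: {A,C,G} ∩ {C} = {C} (intersection, +0)
AJ@1: {A} ∪ {T} = {A,T} (union, +1)
AJV@1: {A,T} ∩ {T} = {T} (intersection, +0)
ACJV@1: {T} ∩ {T} = {T} (intersection, +0)
AJ@2: {C} ∪ {A} = {A,C} (union, +1)
AJV@2: {A,C} ∩ {C} = {C} (intersection, +0)
ACJV@2: {C} ∪ {A} = {A,C} (union, +1)
per-site changes: [2, 1, 2]; total = 5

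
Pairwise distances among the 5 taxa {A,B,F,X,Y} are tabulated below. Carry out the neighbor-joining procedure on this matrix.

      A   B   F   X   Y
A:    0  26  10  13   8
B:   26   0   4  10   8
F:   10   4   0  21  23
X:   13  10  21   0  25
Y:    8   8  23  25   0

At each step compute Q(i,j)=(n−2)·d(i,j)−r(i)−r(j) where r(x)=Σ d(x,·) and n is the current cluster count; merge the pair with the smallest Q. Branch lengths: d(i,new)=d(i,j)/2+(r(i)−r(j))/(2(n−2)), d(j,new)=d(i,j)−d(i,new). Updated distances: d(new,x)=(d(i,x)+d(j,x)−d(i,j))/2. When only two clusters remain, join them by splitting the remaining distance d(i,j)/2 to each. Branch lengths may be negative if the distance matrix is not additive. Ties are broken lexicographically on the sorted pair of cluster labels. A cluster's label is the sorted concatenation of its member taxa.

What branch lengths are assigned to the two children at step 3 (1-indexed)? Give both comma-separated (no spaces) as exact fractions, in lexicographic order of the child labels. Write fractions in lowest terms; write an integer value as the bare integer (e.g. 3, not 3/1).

37/8,-5/8

step 1: merge (A,Y) at d=8, Q=-97; branch lengths A→17/6, Y→31/6; new cluster AY
  updated: d(AY,B)=13, d(AY,F)=25/2, d(AY,X)=15
step 2: merge (AY,X) at d=15, Q=-113/2; branch lengths AY→49/8, X→71/8; new cluster AXY
  updated: d(AXY,B)=4, d(AXY,F)=37/4
step 3: merge (AXY,B) at d=4, Q=-69/4; branch lengths AXY→37/8, B→-5/8; new cluster ABXY
  updated: d(ABXY,F)=37/8
step 4: merge (ABXY,F) at d=37/8; branch lengths ABXY→37/16, F→37/16; new cluster ABFXY
final tree: ((((A:17/6,Y:31/6):49/8,X:71/8):37/8,B:-5/8):37/16,F:37/16)
total length: 253/8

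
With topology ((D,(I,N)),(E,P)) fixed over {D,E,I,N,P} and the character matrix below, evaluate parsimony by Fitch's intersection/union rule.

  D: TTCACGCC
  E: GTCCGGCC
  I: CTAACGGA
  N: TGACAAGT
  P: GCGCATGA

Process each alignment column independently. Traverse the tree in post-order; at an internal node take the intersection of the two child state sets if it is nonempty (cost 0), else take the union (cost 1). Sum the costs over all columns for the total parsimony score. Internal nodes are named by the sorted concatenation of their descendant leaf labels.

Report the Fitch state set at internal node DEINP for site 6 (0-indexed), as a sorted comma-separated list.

C,G

IN@0: {C} ∪ {T} = {C,T} (union, +1)
DIN@0: {T} ∩ {C,T} = {T} (intersection, +0)
EP@0: {G} ∩ {G} = {G} (intersection, +0)
DEINP@0: {T} ∪ {G} = {G,T} (union, +1)
IN@1: {T} ∪ {G} = {G,T} (union, +1)
DIN@1: {T} ∩ {G,T} = {T} (intersection, +0)
EP@1: {T} ∪ {C} = {C,T} (union, +1)
DEINP@1: {T} ∩ {C,T} = {T} (intersection, +0)
IN@2: {A} ∩ {A} = {A} (intersection, +0)
DIN@2: {C} ∪ {A} = {A,C} (union, +1)
EP@2: {C} ∪ {G} = {C,G} (union, +1)
DEINP@2: {A,C} ∩ {C,G} = {C} (intersection, +0)
IN@3: {A} ∪ {C} = {A,C} (union, +1)
DIN@3: {A} ∩ {A,C} = {A} (intersection, +0)
EP@3: {C} ∩ {C} = {C} (intersection, +0)
DEINP@3: {A} ∪ {C} = {A,C} (union, +1)
IN@4: {C} ∪ {A} = {A,C} (union, +1)
DIN@4: {C} ∩ {A,C} = {C} (intersection, +0)
EP@4: {G} ∪ {A} = {A,G} (union, +1)
DEINP@4: {C} ∪ {A,G} = {A,C,G} (union, +1)
IN@5: {G} ∪ {A} = {A,G} (union, +1)
DIN@5: {G} ∩ {A,G} = {G} (intersection, +0)
EP@5: {G} ∪ {T} = {G,T} (union, +1)
DEINP@5: {G} ∩ {G,T} = {G} (intersection, +0)
IN@6: {G} ∩ {G} = {G} (intersection, +0)
DIN@6: {C} ∪ {G} = {C,G} (union, +1)
EP@6: {C} ∪ {G} = {C,G} (union, +1)
DEINP@6: {C,G} ∩ {C,G} = {C,G} (intersection, +0)
IN@7: {A} ∪ {T} = {A,T} (union, +1)
DIN@7: {C} ∪ {A,T} = {A,C,T} (union, +1)
EP@7: {C} ∪ {A} = {A,C} (union, +1)
DEINP@7: {A,C,T} ∩ {A,C} = {A,C} (intersection, +0)
per-site changes: [2, 2, 2, 2, 3, 2, 2, 3]; total = 18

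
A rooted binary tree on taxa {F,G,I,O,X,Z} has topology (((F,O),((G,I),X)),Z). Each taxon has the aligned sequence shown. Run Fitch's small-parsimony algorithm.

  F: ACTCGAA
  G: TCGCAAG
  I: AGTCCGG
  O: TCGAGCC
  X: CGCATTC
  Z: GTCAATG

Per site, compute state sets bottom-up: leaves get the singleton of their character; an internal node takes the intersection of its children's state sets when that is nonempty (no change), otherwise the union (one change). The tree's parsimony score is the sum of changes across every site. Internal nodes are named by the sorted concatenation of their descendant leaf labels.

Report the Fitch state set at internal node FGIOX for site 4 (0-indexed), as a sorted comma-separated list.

[col 0] FO: children F:{A}, O:{T} ∪→ {A,T}; cost 1
[col 0] GI: children G:{T}, I:{A} ∪→ {A,T}; cost 1
[col 0] GIX: children GI:{A,T}, X:{C} ∪→ {A,C,T}; cost 1
[col 0] FGIOX: children FO:{A,T}, GIX:{A,C,T} ∩→ {A,T}; cost 0
[col 0] FGIOXZ: children FGIOX:{A,T}, Z:{G} ∪→ {A,G,T}; cost 1
[col 1] FO: children F:{C}, O:{C} ∩→ {C}; cost 0
[col 1] GI: children G:{C}, I:{G} ∪→ {C,G}; cost 1
[col 1] GIX: children GI:{C,G}, X:{G} ∩→ {G}; cost 0
[col 1] FGIOX: children FO:{C}, GIX:{G} ∪→ {C,G}; cost 1
[col 1] FGIOXZ: children FGIOX:{C,G}, Z:{T} ∪→ {C,G,T}; cost 1
[col 2] FO: children F:{T}, O:{G} ∪→ {G,T}; cost 1
[col 2] GI: children G:{G}, I:{T} ∪→ {G,T}; cost 1
[col 2] GIX: children GI:{G,T}, X:{C} ∪→ {C,G,T}; cost 1
[col 2] FGIOX: children FO:{G,T}, GIX:{C,G,T} ∩→ {G,T}; cost 0
[col 2] FGIOXZ: children FGIOX:{G,T}, Z:{C} ∪→ {C,G,T}; cost 1
[col 3] FO: children F:{C}, O:{A} ∪→ {A,C}; cost 1
[col 3] GI: children G:{C}, I:{C} ∩→ {C}; cost 0
[col 3] GIX: children GI:{C}, X:{A} ∪→ {A,C}; cost 1
[col 3] FGIOX: children FO:{A,C}, GIX:{A,C} ∩→ {A,C}; cost 0
[col 3] FGIOXZ: children FGIOX:{A,C}, Z:{A} ∩→ {A}; cost 0
[col 4] FO: children F:{G}, O:{G} ∩→ {G}; cost 0
[col 4] GI: children G:{A}, I:{C} ∪→ {A,C}; cost 1
[col 4] GIX: children GI:{A,C}, X:{T} ∪→ {A,C,T}; cost 1
[col 4] FGIOX: children FO:{G}, GIX:{A,C,T} ∪→ {A,C,G,T}; cost 1
[col 4] FGIOXZ: children FGIOX:{A,C,G,T}, Z:{A} ∩→ {A}; cost 0
[col 5] FO: children F:{A}, O:{C} ∪→ {A,C}; cost 1
[col 5] GI: children G:{A}, I:{G} ∪→ {A,G}; cost 1
[col 5] GIX: children GI:{A,G}, X:{T} ∪→ {A,G,T}; cost 1
[col 5] FGIOX: children FO:{A,C}, GIX:{A,G,T} ∩→ {A}; cost 0
[col 5] FGIOXZ: children FGIOX:{A}, Z:{T} ∪→ {A,T}; cost 1
[col 6] FO: children F:{A}, O:{C} ∪→ {A,C}; cost 1
[col 6] GI: children G:{G}, I:{G} ∩→ {G}; cost 0
[col 6] GIX: children GI:{G}, X:{C} ∪→ {C,G}; cost 1
[col 6] FGIOX: children FO:{A,C}, GIX:{C,G} ∩→ {C}; cost 0
[col 6] FGIOXZ: children FGIOX:{C}, Z:{G} ∪→ {C,G}; cost 1
per-site changes: [4, 3, 4, 2, 3, 4, 3]; total = 23

A,C,G,T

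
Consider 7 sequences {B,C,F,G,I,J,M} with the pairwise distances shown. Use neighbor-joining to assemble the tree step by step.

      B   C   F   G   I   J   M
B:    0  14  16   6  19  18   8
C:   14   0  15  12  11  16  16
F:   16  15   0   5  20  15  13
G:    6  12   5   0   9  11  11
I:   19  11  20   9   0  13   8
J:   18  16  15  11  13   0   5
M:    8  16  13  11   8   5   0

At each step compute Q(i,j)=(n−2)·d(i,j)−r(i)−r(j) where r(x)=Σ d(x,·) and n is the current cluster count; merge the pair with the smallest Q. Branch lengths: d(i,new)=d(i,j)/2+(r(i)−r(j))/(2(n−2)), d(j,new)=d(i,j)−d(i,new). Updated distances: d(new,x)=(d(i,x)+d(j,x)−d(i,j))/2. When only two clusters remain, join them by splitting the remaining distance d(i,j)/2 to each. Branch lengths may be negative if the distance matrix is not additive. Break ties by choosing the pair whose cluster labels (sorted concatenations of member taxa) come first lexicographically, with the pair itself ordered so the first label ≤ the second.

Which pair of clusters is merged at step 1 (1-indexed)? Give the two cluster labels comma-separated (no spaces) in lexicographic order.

J,M

step 1: merge (J,M) at d=5, Q=-114; branch lengths J→21/5, M→4/5; new cluster JM
  updated: d(B,JM)=21/2, d(C,JM)=27/2, d(F,JM)=23/2, d(G,JM)=17/2, d(I,JM)=8
step 2: merge (C,I) at d=11, Q=-177/2; branch lengths C→85/16, I→91/16; new cluster CI
  updated: d(B,CI)=11, d(CI,F)=12, d(CI,G)=5, d(CI,JM)=21/4
step 3: merge (F,G) at d=5, Q=-54; branch lengths F→35/6, G→-5/6; new cluster FG
  updated: d(B,FG)=17/2, d(CI,FG)=6, d(FG,JM)=15/2
step 4: merge (B,FG) at d=17/2, Q=-35; branch lengths B→25/4, FG→9/4; new cluster BFG
  updated: d(BFG,CI)=17/4, d(BFG,JM)=19/4
step 5: merge (BFG,CI) at d=17/4, Q=-57/4; branch lengths BFG→15/8, CI→19/8; new cluster BCFGI
  updated: d(BCFGI,JM)=23/8
step 6: merge (BCFGI,JM) at d=23/8; branch lengths BCFGI→23/16, JM→23/16; new cluster BCFGIJM
final tree: (((B:25/4,(F:35/6,G:-5/6):9/4):15/8,(C:85/16,I:91/16):19/8):23/16,(J:21/5,M:4/5):23/16)
total length: 293/8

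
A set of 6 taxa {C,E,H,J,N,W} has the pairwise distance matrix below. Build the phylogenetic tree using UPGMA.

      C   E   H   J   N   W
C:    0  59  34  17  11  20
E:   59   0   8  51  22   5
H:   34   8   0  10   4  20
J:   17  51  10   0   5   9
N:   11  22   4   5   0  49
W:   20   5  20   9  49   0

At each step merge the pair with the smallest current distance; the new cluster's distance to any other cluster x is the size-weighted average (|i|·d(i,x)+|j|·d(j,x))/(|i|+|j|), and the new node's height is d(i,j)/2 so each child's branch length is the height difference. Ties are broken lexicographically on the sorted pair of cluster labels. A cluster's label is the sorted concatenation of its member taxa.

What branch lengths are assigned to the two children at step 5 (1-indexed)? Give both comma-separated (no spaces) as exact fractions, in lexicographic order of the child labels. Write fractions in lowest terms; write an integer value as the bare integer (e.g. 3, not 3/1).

109/24,99/8

1. join H+N (d=4) ⇒ HN; edges |H|=2, |N|=2
  updated: d(C,HN)=45/2, d(E,HN)=15, d(HN,J)=15/2, d(HN,W)=69/2
2. join E+W (d=5) ⇒ EW; edges |E|=5/2, |W|=5/2
  updated: d(C,EW)=79/2, d(EW,HN)=99/4, d(EW,J)=30
3. join HN+J (d=15/2) ⇒ HJN; edges |HN|=7/4, |J|=15/4
  updated: d(C,HJN)=62/3, d(EW,HJN)=53/2
4. join C+HJN (d=62/3) ⇒ CHJN; edges |C|=31/3, |HJN|=79/12
  updated: d(CHJN,EW)=119/4
5. join CHJN+EW (d=119/4) ⇒ CEHJNW; edges |CHJN|=109/24, |EW|=99/8
final tree: ((C:31/3,((H:2,N:2):7/4,J:15/4):79/12):109/24,(E:5/2,W:5/2):99/8)
total length: 145/3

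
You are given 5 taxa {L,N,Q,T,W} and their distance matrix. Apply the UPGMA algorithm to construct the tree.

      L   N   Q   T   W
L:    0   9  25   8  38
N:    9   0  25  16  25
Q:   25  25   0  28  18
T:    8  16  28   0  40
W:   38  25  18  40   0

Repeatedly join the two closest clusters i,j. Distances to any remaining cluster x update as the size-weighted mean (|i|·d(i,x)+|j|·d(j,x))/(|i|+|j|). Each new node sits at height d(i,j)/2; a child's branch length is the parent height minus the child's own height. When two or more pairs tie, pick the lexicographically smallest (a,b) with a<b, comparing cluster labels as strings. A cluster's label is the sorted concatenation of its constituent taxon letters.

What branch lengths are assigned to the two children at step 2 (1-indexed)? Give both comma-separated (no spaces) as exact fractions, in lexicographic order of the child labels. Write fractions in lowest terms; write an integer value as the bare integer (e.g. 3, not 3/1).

iteration 1: select L,T (d=8); attach at lengths (4, 4); label the merged cluster LT
  updated: d(LT,N)=25/2, d(LT,Q)=53/2, d(LT,W)=39
iteration 2: select LT,N (d=25/2); attach at lengths (9/4, 25/4); label the merged cluster LNT
  updated: d(LNT,Q)=26, d(LNT,W)=103/3
iteration 3: select Q,W (d=18); attach at lengths (9, 9); label the merged cluster QW
  updated: d(LNT,QW)=181/6
iteration 4: select LNT,QW (d=181/6); attach at lengths (53/6, 73/12); label the merged cluster LNQTW
final tree: (((L:4,T:4):9/4,N:25/4):53/6,(Q:9,W:9):73/12)
total length: 593/12

9/4,25/4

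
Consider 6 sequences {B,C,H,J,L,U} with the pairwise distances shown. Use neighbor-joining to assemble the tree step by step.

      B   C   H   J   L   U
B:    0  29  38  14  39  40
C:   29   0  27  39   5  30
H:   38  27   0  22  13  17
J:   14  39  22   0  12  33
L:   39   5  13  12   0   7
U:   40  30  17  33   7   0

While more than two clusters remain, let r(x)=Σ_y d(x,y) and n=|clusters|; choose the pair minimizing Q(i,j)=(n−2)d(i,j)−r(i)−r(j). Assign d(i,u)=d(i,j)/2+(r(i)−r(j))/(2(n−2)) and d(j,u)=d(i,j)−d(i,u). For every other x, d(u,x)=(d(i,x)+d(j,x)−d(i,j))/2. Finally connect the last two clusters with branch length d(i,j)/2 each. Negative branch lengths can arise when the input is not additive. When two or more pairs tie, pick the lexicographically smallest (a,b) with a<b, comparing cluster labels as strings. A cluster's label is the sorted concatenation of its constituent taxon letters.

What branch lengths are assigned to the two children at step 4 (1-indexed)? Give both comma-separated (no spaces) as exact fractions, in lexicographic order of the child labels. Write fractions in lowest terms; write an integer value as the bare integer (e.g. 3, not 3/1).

iteration 1: select B,J (d=14, Q=-224); attach at lengths (12, 2); label the merged cluster BJ
  updated: d(BJ,C)=27, d(BJ,H)=23, d(BJ,L)=37/2, d(BJ,U)=59/2
iteration 2: select C,L (d=5, Q=-235/2); attach at lengths (121/12, -61/12); label the merged cluster CL
  updated: d(BJ,CL)=81/4, d(CL,H)=35/2, d(CL,U)=16
iteration 3: select BJ,CL (d=81/4, Q=-86); attach at lengths (119/8, 43/8); label the merged cluster BCJL
  updated: d(BCJL,H)=81/8, d(BCJL,U)=101/8
iteration 4: select BCJL,H (d=81/8, Q=-159/4); attach at lengths (23/8, 29/4); label the merged cluster BCHJL
  updated: d(BCHJL,U)=39/4
iteration 5: select BCHJL,U (d=39/4); attach at lengths (39/8, 39/8); label the merged cluster BCHJLU
final tree: ((((B:12,J:2):119/8,(C:121/12,L:-61/12):43/8):23/8,H:29/4):39/8,U:39/8)
total length: 473/8

23/8,29/4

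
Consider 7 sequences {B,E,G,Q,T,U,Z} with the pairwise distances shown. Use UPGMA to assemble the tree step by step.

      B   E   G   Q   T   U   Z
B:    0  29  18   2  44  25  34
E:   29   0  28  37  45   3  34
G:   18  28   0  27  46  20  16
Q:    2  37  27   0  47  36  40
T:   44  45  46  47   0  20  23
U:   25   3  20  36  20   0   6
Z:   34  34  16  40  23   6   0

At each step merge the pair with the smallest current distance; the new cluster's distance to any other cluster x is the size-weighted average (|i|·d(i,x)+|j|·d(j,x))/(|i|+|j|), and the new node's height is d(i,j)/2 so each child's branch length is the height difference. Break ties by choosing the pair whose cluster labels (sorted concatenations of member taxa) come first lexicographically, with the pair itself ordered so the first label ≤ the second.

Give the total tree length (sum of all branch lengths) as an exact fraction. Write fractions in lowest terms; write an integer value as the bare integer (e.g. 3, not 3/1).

595/8

step 1: merge (B,Q) at d=2; branch lengths B→1, Q→1; new cluster BQ
  updated: d(BQ,E)=33, d(BQ,G)=45/2, d(BQ,T)=91/2, d(BQ,U)=61/2, d(BQ,Z)=37
step 2: merge (E,U) at d=3; branch lengths E→3/2, U→3/2; new cluster EU
  updated: d(BQ,EU)=127/4, d(EU,G)=24, d(EU,T)=65/2, d(EU,Z)=20
step 3: merge (G,Z) at d=16; branch lengths G→8, Z→8; new cluster GZ
  updated: d(BQ,GZ)=119/4, d(EU,GZ)=22, d(GZ,T)=69/2
step 4: merge (EU,GZ) at d=22; branch lengths EU→19/2, GZ→3; new cluster EGUZ
  updated: d(BQ,EGUZ)=123/4, d(EGUZ,T)=67/2
step 5: merge (BQ,EGUZ) at d=123/4; branch lengths BQ→115/8, EGUZ→35/8; new cluster BEGQUZ
  updated: d(BEGQUZ,T)=75/2
step 6: merge (BEGQUZ,T) at d=75/2; branch lengths BEGQUZ→27/8, T→75/4; new cluster BEGQTUZ
final tree: (((B:1,Q:1):115/8,((E:3/2,U:3/2):19/2,(G:8,Z:8):3):35/8):27/8,T:75/4)
total length: 595/8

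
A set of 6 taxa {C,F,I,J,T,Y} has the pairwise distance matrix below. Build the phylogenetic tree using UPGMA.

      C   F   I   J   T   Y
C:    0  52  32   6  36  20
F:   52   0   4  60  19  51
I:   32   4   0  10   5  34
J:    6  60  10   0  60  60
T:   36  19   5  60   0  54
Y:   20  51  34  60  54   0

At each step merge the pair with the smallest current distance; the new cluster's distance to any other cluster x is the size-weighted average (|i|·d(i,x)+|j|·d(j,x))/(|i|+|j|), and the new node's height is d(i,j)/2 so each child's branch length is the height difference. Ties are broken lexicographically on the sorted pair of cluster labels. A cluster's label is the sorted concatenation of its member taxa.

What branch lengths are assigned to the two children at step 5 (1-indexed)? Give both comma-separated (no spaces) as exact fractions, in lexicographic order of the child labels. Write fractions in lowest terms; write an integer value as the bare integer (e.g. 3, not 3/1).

1. join F+I (d=4) ⇒ FI; edges |F|=2, |I|=2
  updated: d(C,FI)=42, d(FI,J)=35, d(FI,T)=12, d(FI,Y)=85/2
2. join C+J (d=6) ⇒ CJ; edges |C|=3, |J|=3
  updated: d(CJ,FI)=77/2, d(CJ,T)=48, d(CJ,Y)=40
3. join FI+T (d=12) ⇒ FIT; edges |FI|=4, |T|=6
  updated: d(CJ,FIT)=125/3, d(FIT,Y)=139/3
4. join CJ+Y (d=40) ⇒ CJY; edges |CJ|=17, |Y|=20
  updated: d(CJY,FIT)=389/9
5. join CJY+FIT (d=389/9) ⇒ CFIJTY; edges |CJY|=29/18, |FIT|=281/18
final tree: (((C:3,J:3):17,Y:20):29/18,((F:2,I:2):4,T:6):281/18)
total length: 668/9

29/18,281/18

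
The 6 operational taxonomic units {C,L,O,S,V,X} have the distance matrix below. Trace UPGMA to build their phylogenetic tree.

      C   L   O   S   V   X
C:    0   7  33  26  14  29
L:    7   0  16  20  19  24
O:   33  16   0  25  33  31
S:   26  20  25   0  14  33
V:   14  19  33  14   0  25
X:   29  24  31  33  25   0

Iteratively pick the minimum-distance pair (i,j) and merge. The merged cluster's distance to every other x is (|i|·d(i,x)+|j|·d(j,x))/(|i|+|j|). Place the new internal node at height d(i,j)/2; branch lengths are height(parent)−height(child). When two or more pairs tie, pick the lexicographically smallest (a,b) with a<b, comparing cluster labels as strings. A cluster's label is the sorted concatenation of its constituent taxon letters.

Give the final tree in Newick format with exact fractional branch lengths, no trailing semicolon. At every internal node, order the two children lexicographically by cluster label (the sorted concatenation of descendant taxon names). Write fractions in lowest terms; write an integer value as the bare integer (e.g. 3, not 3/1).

((((C:7/2,L:7/2):51/8,(S:7,V:7):23/8):7/2,O:107/8):33/40,X:71/5)

step 1: merge (C,L) at d=7; branch lengths C→7/2, L→7/2; new cluster CL
  updated: d(CL,O)=49/2, d(CL,S)=23, d(CL,V)=33/2, d(CL,X)=53/2
step 2: merge (S,V) at d=14; branch lengths S→7, V→7; new cluster SV
  updated: d(CL,SV)=79/4, d(O,SV)=29, d(SV,X)=29
step 3: merge (CL,SV) at d=79/4; branch lengths CL→51/8, SV→23/8; new cluster CLSV
  updated: d(CLSV,O)=107/4, d(CLSV,X)=111/4
step 4: merge (CLSV,O) at d=107/4; branch lengths CLSV→7/2, O→107/8; new cluster CLOSV
  updated: d(CLOSV,X)=142/5
step 5: merge (CLOSV,X) at d=142/5; branch lengths CLOSV→33/40, X→71/5; new cluster CLOSVX
final tree: ((((C:7/2,L:7/2):51/8,(S:7,V:7):23/8):7/2,O:107/8):33/40,X:71/5)
total length: 1243/20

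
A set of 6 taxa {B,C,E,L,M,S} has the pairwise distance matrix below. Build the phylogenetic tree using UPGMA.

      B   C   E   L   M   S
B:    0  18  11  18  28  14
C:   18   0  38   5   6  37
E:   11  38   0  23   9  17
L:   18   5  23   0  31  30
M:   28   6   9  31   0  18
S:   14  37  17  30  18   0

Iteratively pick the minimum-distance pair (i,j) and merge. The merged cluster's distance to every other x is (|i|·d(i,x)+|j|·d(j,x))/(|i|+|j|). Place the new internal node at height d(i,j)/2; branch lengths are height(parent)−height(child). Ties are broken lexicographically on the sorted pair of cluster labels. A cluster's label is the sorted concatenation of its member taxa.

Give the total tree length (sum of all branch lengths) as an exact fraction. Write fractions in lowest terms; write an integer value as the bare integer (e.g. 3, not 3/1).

387/8

iteration 1: select C,L (d=5); attach at lengths (5/2, 5/2); label the merged cluster CL
  updated: d(B,CL)=18, d(CL,E)=61/2, d(CL,M)=37/2, d(CL,S)=67/2
iteration 2: select E,M (d=9); attach at lengths (9/2, 9/2); label the merged cluster EM
  updated: d(B,EM)=39/2, d(CL,EM)=49/2, d(EM,S)=35/2
iteration 3: select B,S (d=14); attach at lengths (7, 7); label the merged cluster BS
  updated: d(BS,CL)=103/4, d(BS,EM)=37/2
iteration 4: select BS,EM (d=37/2); attach at lengths (9/4, 19/4); label the merged cluster BEMS
  updated: d(BEMS,CL)=201/8
iteration 5: select BEMS,CL (d=201/8); attach at lengths (53/16, 161/16); label the merged cluster BCELMS
final tree: (((B:7,S:7):9/4,(E:9/2,M:9/2):19/4):53/16,(C:5/2,L:5/2):161/16)
total length: 387/8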